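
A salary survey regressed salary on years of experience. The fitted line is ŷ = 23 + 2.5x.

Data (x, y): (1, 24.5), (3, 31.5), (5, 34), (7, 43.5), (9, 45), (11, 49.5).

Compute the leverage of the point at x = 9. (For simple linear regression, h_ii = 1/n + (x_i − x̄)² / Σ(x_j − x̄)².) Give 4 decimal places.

x̄ = (1 + 3 + 5 + 7 + 9 + 11)/6 = 6
Σ(x − x̄)² = 25 + 9 + 1 + 1 + 9 + 25 = 70
h = 1/6 + (3)²/70 = 0.166667 + 0.128571 = 0.2952

h = 0.2952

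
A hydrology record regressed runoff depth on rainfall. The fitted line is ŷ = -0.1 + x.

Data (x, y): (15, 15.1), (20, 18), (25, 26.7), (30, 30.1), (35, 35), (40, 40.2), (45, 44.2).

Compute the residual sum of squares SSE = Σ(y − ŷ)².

SSE = 7.52

x=15: ŷ = -0.1 + 15 = 14.9; e = 15.1 − 14.9 = 0.2
x=20: ŷ = -0.1 + 20 = 19.9; e = 18 − 19.9 = -1.9
x=25: ŷ = -0.1 + 25 = 24.9; e = 26.7 − 24.9 = 1.8
x=30: ŷ = -0.1 + 30 = 29.9; e = 30.1 − 29.9 = 0.2
x=35: ŷ = -0.1 + 35 = 34.9; e = 35 − 34.9 = 0.1
x=40: ŷ = -0.1 + 40 = 39.9; e = 40.2 − 39.9 = 0.3
x=45: ŷ = -0.1 + 45 = 44.9; e = 44.2 − 44.9 = -0.7
SSE = 0.04 + 3.61 + 3.24 + 0.04 + 0.01 + 0.09 + 0.49 = 7.52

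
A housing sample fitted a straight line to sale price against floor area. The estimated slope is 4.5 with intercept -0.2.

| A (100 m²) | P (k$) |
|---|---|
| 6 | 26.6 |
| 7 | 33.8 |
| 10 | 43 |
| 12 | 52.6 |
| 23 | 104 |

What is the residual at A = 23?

P̂ = -0.2 + 4.5·23 = 103.3
e = 104 − 103.3 = 0.7

e = 0.7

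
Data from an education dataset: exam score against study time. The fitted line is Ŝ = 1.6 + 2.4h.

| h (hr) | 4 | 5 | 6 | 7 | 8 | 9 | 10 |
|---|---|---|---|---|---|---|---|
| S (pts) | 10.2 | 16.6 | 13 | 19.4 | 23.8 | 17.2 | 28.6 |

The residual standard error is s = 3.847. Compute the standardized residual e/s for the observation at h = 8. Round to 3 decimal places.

0.780

Ŝ = 1.6 + 2.4·8 = 20.8
e = 23.8 − 20.8 = 3
e/s = 3 / 3.847 = 0.780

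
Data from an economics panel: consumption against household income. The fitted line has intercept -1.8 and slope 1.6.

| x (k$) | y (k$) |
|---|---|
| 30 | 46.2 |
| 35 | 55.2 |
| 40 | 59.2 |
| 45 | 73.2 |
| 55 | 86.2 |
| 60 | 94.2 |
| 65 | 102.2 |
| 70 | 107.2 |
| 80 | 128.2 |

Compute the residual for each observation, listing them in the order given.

0, 1, -3, 3, 0, 0, 0, -3, 2

x=30: ŷ = -1.8 + 1.6·30 = 46.2; e = 46.2 − 46.2 = 0
x=35: ŷ = -1.8 + 1.6·35 = 54.2; e = 55.2 − 54.2 = 1
x=40: ŷ = -1.8 + 1.6·40 = 62.2; e = 59.2 − 62.2 = -3
x=45: ŷ = -1.8 + 1.6·45 = 70.2; e = 73.2 − 70.2 = 3
x=55: ŷ = -1.8 + 1.6·55 = 86.2; e = 86.2 − 86.2 = 0
x=60: ŷ = -1.8 + 1.6·60 = 94.2; e = 94.2 − 94.2 = 0
x=65: ŷ = -1.8 + 1.6·65 = 102.2; e = 102.2 − 102.2 = 0
x=70: ŷ = -1.8 + 1.6·70 = 110.2; e = 107.2 − 110.2 = -3
x=80: ŷ = -1.8 + 1.6·80 = 126.2; e = 128.2 − 126.2 = 2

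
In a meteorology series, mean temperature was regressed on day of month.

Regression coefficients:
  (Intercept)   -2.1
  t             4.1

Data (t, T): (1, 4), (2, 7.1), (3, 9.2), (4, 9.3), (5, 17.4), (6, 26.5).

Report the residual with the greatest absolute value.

t=1: ŷ = -2.1 + 4.1·1 = 2; r = 4 − 2 = 2
t=2: ŷ = -2.1 + 4.1·2 = 6.1; r = 7.1 − 6.1 = 1
t=3: ŷ = -2.1 + 4.1·3 = 10.2; r = 9.2 − 10.2 = -1
t=4: ŷ = -2.1 + 4.1·4 = 14.3; r = 9.3 − 14.3 = -5
t=5: ŷ = -2.1 + 4.1·5 = 18.4; r = 17.4 − 18.4 = -1
t=6: ŷ = -2.1 + 4.1·6 = 22.5; r = 26.5 − 22.5 = 4
Largest |r| is 5 at t = 4, residual -5.

r = -5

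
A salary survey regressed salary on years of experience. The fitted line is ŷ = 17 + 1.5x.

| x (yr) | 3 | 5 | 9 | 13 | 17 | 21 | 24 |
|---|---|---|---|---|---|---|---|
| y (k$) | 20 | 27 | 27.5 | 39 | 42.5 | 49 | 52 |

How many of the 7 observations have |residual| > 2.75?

1

x=3: ŷ = 17 + 1.5·3 = 21.5; e = 20 − 21.5 = -1.5
x=5: ŷ = 17 + 1.5·5 = 24.5; e = 27 − 24.5 = 2.5
x=9: ŷ = 17 + 1.5·9 = 30.5; e = 27.5 − 30.5 = -3
x=13: ŷ = 17 + 1.5·13 = 36.5; e = 39 − 36.5 = 2.5
x=17: ŷ = 17 + 1.5·17 = 42.5; e = 42.5 − 42.5 = 0
x=21: ŷ = 17 + 1.5·21 = 48.5; e = 49 − 48.5 = 0.5
x=24: ŷ = 17 + 1.5·24 = 53; e = 52 − 53 = -1
|e| > 2.75: x=9 (|e|=3) → 1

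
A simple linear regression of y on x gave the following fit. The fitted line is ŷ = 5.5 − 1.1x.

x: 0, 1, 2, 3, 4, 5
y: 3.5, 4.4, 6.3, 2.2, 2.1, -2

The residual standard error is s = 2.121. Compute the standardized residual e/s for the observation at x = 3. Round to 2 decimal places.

ŷ = 5.5 − 1.1·3 = 2.2
e = 2.2 − 2.2 = 0
e/s = 0 / 2.121 = 0.00

0.00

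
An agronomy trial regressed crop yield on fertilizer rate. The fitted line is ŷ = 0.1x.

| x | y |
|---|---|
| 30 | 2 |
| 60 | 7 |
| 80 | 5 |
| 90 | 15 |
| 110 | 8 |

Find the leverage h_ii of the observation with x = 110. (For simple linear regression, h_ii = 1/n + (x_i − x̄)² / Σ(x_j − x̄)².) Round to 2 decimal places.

h = 0.55

x̄ = (30 + 60 + 80 + 90 + 110)/5 = 74
Σ(x − x̄)² = 1936 + 196 + 36 + 256 + 1296 = 3720
h = 1/5 + (36)²/3720 = 0.2 + 0.348387 = 0.55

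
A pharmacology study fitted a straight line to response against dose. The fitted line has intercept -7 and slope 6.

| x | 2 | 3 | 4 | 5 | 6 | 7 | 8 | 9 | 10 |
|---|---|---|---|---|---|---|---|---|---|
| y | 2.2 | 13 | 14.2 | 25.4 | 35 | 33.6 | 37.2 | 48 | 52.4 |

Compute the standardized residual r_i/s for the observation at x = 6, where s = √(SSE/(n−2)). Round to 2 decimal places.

1.78

x=2: ŷ = -7 + 6·2 = 5; r = 2.2 − 5 = -2.8
x=3: ŷ = -7 + 6·3 = 11; r = 13 − 11 = 2
x=4: ŷ = -7 + 6·4 = 17; r = 14.2 − 17 = -2.8
x=5: ŷ = -7 + 6·5 = 23; r = 25.4 − 23 = 2.4
x=6: ŷ = -7 + 6·6 = 29; r = 35 − 29 = 6
x=7: ŷ = -7 + 6·7 = 35; r = 33.6 − 35 = -1.4
x=8: ŷ = -7 + 6·8 = 41; r = 37.2 − 41 = -3.8
x=9: ŷ = -7 + 6·9 = 47; r = 48 − 47 = 1
x=10: ŷ = -7 + 6·10 = 53; r = 52.4 − 53 = -0.6
SSE = 7.84 + 4 + 7.84 + 5.76 + 36 + 1.96 + 14.44 + 1 + 0.36 = 79.2
s = √(79.2/7) = 3.36367
r/s = 6 / 3.36367 = 1.78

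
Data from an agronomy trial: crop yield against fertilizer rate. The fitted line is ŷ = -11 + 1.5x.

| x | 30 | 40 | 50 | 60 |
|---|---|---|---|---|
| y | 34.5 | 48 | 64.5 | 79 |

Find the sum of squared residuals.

SSE = 1.5

x=30: ŷ = -11 + 1.5·30 = 34; e = 34.5 − 34 = 0.5
x=40: ŷ = -11 + 1.5·40 = 49; e = 48 − 49 = -1
x=50: ŷ = -11 + 1.5·50 = 64; e = 64.5 − 64 = 0.5
x=60: ŷ = -11 + 1.5·60 = 79; e = 79 − 79 = 0
SSE = 0.25 + 1 + 0.25 + 0 = 1.5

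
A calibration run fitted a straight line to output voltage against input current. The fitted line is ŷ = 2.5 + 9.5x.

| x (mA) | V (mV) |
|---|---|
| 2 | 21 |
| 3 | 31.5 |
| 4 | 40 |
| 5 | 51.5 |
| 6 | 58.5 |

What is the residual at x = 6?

ŷ = 2.5 + 9.5·6 = 59.5
r = 58.5 − 59.5 = -1

r = -1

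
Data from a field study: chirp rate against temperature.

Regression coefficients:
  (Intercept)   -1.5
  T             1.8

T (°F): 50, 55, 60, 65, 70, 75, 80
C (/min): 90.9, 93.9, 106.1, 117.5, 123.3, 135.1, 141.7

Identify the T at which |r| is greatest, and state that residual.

T = 55, r = -3.6

T=50: Ĉ = -1.5 + 1.8·50 = 88.5; r = 90.9 − 88.5 = 2.4
T=55: Ĉ = -1.5 + 1.8·55 = 97.5; r = 93.9 − 97.5 = -3.6
T=60: Ĉ = -1.5 + 1.8·60 = 106.5; r = 106.1 − 106.5 = -0.4
T=65: Ĉ = -1.5 + 1.8·65 = 115.5; r = 117.5 − 115.5 = 2
T=70: Ĉ = -1.5 + 1.8·70 = 124.5; r = 123.3 − 124.5 = -1.2
T=75: Ĉ = -1.5 + 1.8·75 = 133.5; r = 135.1 − 133.5 = 1.6
T=80: Ĉ = -1.5 + 1.8·80 = 142.5; r = 141.7 − 142.5 = -0.8
Largest |r| is 3.6 at T = 55, residual -3.6.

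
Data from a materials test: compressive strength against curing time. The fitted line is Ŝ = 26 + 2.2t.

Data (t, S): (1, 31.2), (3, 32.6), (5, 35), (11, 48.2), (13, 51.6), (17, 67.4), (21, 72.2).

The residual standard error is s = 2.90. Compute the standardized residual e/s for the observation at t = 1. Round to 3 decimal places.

1.034

Ŝ = 26 + 2.2·1 = 28.2
e = 31.2 − 28.2 = 3
e/s = 3 / 2.90 = 1.034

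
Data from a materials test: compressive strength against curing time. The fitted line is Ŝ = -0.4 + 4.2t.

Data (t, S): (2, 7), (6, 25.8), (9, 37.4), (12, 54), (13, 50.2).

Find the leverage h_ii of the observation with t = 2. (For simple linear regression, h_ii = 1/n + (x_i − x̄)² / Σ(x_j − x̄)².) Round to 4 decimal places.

t̄ = (2 + 6 + 9 + 12 + 13)/5 = 8.4
Σ(t − t̄)² = 40.96 + 5.76 + 0.36 + 12.96 + 21.16 = 81.2
h = 1/5 + (-6.4)²/81.2 = 0.2 + 0.504433 = 0.7044

h = 0.7044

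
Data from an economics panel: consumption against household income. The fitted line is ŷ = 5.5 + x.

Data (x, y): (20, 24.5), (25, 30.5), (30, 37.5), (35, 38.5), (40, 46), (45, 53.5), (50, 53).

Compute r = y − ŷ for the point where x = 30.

ŷ = 5.5 + 30 = 35.5
r = 37.5 − 35.5 = 2

r = 2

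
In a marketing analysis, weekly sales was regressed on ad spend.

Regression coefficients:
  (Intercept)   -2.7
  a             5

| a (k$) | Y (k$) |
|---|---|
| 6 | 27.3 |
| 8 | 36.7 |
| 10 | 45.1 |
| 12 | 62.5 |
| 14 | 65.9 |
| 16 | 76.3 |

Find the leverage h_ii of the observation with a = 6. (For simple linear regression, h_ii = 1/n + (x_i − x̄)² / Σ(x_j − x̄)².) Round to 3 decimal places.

h = 0.524

ā = (6 + 8 + 10 + 12 + 14 + 16)/6 = 11
Σ(a − ā)² = 25 + 9 + 1 + 1 + 9 + 25 = 70
h = 1/6 + (-5)²/70 = 0.166667 + 0.357143 = 0.524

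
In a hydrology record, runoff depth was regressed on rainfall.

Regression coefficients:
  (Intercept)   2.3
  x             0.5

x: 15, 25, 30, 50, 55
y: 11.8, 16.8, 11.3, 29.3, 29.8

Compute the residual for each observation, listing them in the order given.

x=15: ŷ = 2.3 + 0.5·15 = 9.8; r = 11.8 − 9.8 = 2
x=25: ŷ = 2.3 + 0.5·25 = 14.8; r = 16.8 − 14.8 = 2
x=30: ŷ = 2.3 + 0.5·30 = 17.3; r = 11.3 − 17.3 = -6
x=50: ŷ = 2.3 + 0.5·50 = 27.3; r = 29.3 − 27.3 = 2
x=55: ŷ = 2.3 + 0.5·55 = 29.8; r = 29.8 − 29.8 = 0

2, 2, -6, 2, 0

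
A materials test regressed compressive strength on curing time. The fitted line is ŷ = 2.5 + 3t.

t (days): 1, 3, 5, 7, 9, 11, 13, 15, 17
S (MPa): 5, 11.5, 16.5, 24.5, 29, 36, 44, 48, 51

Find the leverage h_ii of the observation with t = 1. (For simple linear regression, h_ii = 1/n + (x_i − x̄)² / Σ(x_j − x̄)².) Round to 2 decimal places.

h = 0.38

t̄ = (1 + 3 + 5 + 7 + 9 + 11 + 13 + 15 + 17)/9 = 9
Σ(t − t̄)² = 64 + 36 + 16 + 4 + 0 + 4 + 16 + 36 + 64 = 240
h = 1/9 + (-8)²/240 = 0.111111 + 0.266667 = 0.38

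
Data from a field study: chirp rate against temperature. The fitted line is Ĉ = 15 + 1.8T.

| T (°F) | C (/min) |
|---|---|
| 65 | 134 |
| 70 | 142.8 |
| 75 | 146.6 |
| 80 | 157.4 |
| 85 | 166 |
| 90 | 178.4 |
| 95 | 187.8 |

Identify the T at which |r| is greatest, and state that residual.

T = 75, r = -3.4

T=65: Ĉ = 15 + 1.8·65 = 132; r = 134 − 132 = 2
T=70: Ĉ = 15 + 1.8·70 = 141; r = 142.8 − 141 = 1.8
T=75: Ĉ = 15 + 1.8·75 = 150; r = 146.6 − 150 = -3.4
T=80: Ĉ = 15 + 1.8·80 = 159; r = 157.4 − 159 = -1.6
T=85: Ĉ = 15 + 1.8·85 = 168; r = 166 − 168 = -2
T=90: Ĉ = 15 + 1.8·90 = 177; r = 178.4 − 177 = 1.4
T=95: Ĉ = 15 + 1.8·95 = 186; r = 187.8 − 186 = 1.8
Largest |r| is 3.4 at T = 75, residual -3.4.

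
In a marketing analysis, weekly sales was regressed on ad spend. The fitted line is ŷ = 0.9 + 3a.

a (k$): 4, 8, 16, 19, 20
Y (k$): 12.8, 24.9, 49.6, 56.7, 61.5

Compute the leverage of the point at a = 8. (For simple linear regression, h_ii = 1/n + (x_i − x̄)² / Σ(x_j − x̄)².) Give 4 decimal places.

ā = (4 + 8 + 16 + 19 + 20)/5 = 13.4
Σ(a − ā)² = 88.36 + 29.16 + 6.76 + 31.36 + 43.56 = 199.2
h = 1/5 + (-5.4)²/199.2 = 0.2 + 0.146386 = 0.3464

h = 0.3464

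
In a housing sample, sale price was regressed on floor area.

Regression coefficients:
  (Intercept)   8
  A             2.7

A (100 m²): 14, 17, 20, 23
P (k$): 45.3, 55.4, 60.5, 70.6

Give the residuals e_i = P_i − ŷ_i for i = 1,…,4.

-0.5, 1.5, -1.5, 0.5

A=14: ŷ = 8 + 2.7·14 = 45.8; e = 45.3 − 45.8 = -0.5
A=17: ŷ = 8 + 2.7·17 = 53.9; e = 55.4 − 53.9 = 1.5
A=20: ŷ = 8 + 2.7·20 = 62; e = 60.5 − 62 = -1.5
A=23: ŷ = 8 + 2.7·23 = 70.1; e = 70.6 − 70.1 = 0.5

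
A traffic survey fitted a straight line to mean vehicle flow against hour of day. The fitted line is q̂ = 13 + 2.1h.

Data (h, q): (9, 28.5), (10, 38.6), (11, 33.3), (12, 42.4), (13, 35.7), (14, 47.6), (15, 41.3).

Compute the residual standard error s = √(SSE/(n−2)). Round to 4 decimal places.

s = 4.8299

h=9: q̂ = 13 + 2.1·9 = 31.9; r = 28.5 − 31.9 = -3.4
h=10: q̂ = 13 + 2.1·10 = 34; r = 38.6 − 34 = 4.6
h=11: q̂ = 13 + 2.1·11 = 36.1; r = 33.3 − 36.1 = -2.8
h=12: q̂ = 13 + 2.1·12 = 38.2; r = 42.4 − 38.2 = 4.2
h=13: q̂ = 13 + 2.1·13 = 40.3; r = 35.7 − 40.3 = -4.6
h=14: q̂ = 13 + 2.1·14 = 42.4; r = 47.6 − 42.4 = 5.2
h=15: q̂ = 13 + 2.1·15 = 44.5; r = 41.3 − 44.5 = -3.2
SSE = 11.56 + 21.16 + 7.84 + 17.64 + 21.16 + 27.04 + 10.24 = 116.64
s = √(116.64/5) = √23.328 ≈ 4.8299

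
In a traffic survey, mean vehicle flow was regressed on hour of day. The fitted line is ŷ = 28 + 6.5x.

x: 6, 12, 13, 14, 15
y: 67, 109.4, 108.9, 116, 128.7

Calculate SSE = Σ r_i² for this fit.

x=6: ŷ = 28 + 6.5·6 = 67; r = 67 − 67 = 0
x=12: ŷ = 28 + 6.5·12 = 106; r = 109.4 − 106 = 3.4
x=13: ŷ = 28 + 6.5·13 = 112.5; r = 108.9 − 112.5 = -3.6
x=14: ŷ = 28 + 6.5·14 = 119; r = 116 − 119 = -3
x=15: ŷ = 28 + 6.5·15 = 125.5; r = 128.7 − 125.5 = 3.2
SSE = 0 + 11.56 + 12.96 + 9 + 10.24 = 43.76

SSE = 43.76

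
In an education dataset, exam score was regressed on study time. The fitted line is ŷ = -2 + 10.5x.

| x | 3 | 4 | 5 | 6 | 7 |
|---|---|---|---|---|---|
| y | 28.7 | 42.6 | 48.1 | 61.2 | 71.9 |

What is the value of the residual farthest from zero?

r = 2.6

x=3: ŷ = -2 + 10.5·3 = 29.5; r = 28.7 − 29.5 = -0.8
x=4: ŷ = -2 + 10.5·4 = 40; r = 42.6 − 40 = 2.6
x=5: ŷ = -2 + 10.5·5 = 50.5; r = 48.1 − 50.5 = -2.4
x=6: ŷ = -2 + 10.5·6 = 61; r = 61.2 − 61 = 0.2
x=7: ŷ = -2 + 10.5·7 = 71.5; r = 71.9 − 71.5 = 0.4
Largest |r| is 2.6 at x = 4, residual 2.6.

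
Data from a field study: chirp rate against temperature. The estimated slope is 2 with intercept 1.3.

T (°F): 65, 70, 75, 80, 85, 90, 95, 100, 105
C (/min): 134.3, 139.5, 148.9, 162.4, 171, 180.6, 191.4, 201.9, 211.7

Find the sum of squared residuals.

SSE = 20.32

T=65: Ĉ = 1.3 + 2·65 = 131.3; r = 134.3 − 131.3 = 3
T=70: Ĉ = 1.3 + 2·70 = 141.3; r = 139.5 − 141.3 = -1.8
T=75: Ĉ = 1.3 + 2·75 = 151.3; r = 148.9 − 151.3 = -2.4
T=80: Ĉ = 1.3 + 2·80 = 161.3; r = 162.4 − 161.3 = 1.1
T=85: Ĉ = 1.3 + 2·85 = 171.3; r = 171 − 171.3 = -0.3
T=90: Ĉ = 1.3 + 2·90 = 181.3; r = 180.6 − 181.3 = -0.7
T=95: Ĉ = 1.3 + 2·95 = 191.3; r = 191.4 − 191.3 = 0.1
T=100: Ĉ = 1.3 + 2·100 = 201.3; r = 201.9 − 201.3 = 0.6
T=105: Ĉ = 1.3 + 2·105 = 211.3; r = 211.7 − 211.3 = 0.4
SSE = 9 + 3.24 + 5.76 + 1.21 + 0.09 + 0.49 + 0.01 + 0.36 + 0.16 = 20.32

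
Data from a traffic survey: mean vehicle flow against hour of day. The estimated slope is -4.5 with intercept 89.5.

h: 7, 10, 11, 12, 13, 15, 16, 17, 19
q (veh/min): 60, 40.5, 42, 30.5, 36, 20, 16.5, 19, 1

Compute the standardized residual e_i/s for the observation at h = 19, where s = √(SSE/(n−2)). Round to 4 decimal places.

-0.7128

h=7: ŷ = 89.5 − 4.5·7 = 58; e = 60 − 58 = 2
h=10: ŷ = 89.5 − 4.5·10 = 44.5; e = 40.5 − 44.5 = -4
h=11: ŷ = 89.5 − 4.5·11 = 40; e = 42 − 40 = 2
h=12: ŷ = 89.5 − 4.5·12 = 35.5; e = 30.5 − 35.5 = -5
h=13: ŷ = 89.5 − 4.5·13 = 31; e = 36 − 31 = 5
h=15: ŷ = 89.5 − 4.5·15 = 22; e = 20 − 22 = -2
h=16: ŷ = 89.5 − 4.5·16 = 17.5; e = 16.5 − 17.5 = -1
h=17: ŷ = 89.5 − 4.5·17 = 13; e = 19 − 13 = 6
h=19: ŷ = 89.5 − 4.5·19 = 4; e = 1 − 4 = -3
SSE = 4 + 16 + 4 + 25 + 25 + 4 + 1 + 36 + 9 = 124
s = √(124/7) = 4.20883
e/s = -3 / 4.20883 = -0.7128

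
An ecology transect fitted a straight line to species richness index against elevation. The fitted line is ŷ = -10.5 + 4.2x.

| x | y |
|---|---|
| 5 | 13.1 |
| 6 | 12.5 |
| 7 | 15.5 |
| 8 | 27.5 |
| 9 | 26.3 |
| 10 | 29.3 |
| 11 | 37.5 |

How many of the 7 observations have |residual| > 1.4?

6

x=5: ŷ = -10.5 + 4.2·5 = 10.5; r = 13.1 − 10.5 = 2.6
x=6: ŷ = -10.5 + 4.2·6 = 14.7; r = 12.5 − 14.7 = -2.2
x=7: ŷ = -10.5 + 4.2·7 = 18.9; r = 15.5 − 18.9 = -3.4
x=8: ŷ = -10.5 + 4.2·8 = 23.1; r = 27.5 − 23.1 = 4.4
x=9: ŷ = -10.5 + 4.2·9 = 27.3; r = 26.3 − 27.3 = -1
x=10: ŷ = -10.5 + 4.2·10 = 31.5; r = 29.3 − 31.5 = -2.2
x=11: ŷ = -10.5 + 4.2·11 = 35.7; r = 37.5 − 35.7 = 1.8
|r| > 1.4: x=5 (|r|=2.6), x=6 (|r|=2.2), x=7 (|r|=3.4), x=8 (|r|=4.4), x=10 (|r|=2.2), x=11 (|r|=1.8) → 6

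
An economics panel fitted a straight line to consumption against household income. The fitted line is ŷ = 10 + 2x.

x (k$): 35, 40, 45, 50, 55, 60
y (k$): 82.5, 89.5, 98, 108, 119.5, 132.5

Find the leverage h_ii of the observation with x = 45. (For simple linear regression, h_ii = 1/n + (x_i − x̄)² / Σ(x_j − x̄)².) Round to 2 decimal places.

h = 0.18

x̄ = (35 + 40 + 45 + 50 + 55 + 60)/6 = 47.5
Σ(x − x̄)² = 156.25 + 56.25 + 6.25 + 6.25 + 56.25 + 156.25 = 437.5
h = 1/6 + (-2.5)²/437.5 = 0.166667 + 0.0142857 = 0.18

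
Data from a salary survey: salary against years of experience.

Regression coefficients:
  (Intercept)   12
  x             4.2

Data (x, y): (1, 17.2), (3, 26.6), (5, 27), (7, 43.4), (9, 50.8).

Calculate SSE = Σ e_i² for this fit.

SSE = 46

x=1: ŷ = 12 + 4.2·1 = 16.2; e = 17.2 − 16.2 = 1
x=3: ŷ = 12 + 4.2·3 = 24.6; e = 26.6 − 24.6 = 2
x=5: ŷ = 12 + 4.2·5 = 33; e = 27 − 33 = -6
x=7: ŷ = 12 + 4.2·7 = 41.4; e = 43.4 − 41.4 = 2
x=9: ŷ = 12 + 4.2·9 = 49.8; e = 50.8 − 49.8 = 1
SSE = 1 + 4 + 36 + 4 + 1 = 46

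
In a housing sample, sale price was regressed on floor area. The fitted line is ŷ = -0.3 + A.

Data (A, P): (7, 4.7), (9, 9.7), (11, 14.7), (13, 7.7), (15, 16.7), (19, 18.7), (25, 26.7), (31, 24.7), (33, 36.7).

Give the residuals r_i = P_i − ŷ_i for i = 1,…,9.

A=7: ŷ = -0.3 + 7 = 6.7; r = 4.7 − 6.7 = -2
A=9: ŷ = -0.3 + 9 = 8.7; r = 9.7 − 8.7 = 1
A=11: ŷ = -0.3 + 11 = 10.7; r = 14.7 − 10.7 = 4
A=13: ŷ = -0.3 + 13 = 12.7; r = 7.7 − 12.7 = -5
A=15: ŷ = -0.3 + 15 = 14.7; r = 16.7 − 14.7 = 2
A=19: ŷ = -0.3 + 19 = 18.7; r = 18.7 − 18.7 = 0
A=25: ŷ = -0.3 + 25 = 24.7; r = 26.7 − 24.7 = 2
A=31: ŷ = -0.3 + 31 = 30.7; r = 24.7 − 30.7 = -6
A=33: ŷ = -0.3 + 33 = 32.7; r = 36.7 − 32.7 = 4

-2, 1, 4, -5, 2, 0, 2, -6, 4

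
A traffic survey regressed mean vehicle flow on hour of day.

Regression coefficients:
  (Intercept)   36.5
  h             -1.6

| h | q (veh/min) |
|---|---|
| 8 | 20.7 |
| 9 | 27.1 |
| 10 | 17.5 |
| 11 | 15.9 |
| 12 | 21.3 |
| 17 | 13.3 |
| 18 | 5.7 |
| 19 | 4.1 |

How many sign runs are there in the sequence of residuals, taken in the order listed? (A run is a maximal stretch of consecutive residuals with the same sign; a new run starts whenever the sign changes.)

5 runs

h=8: ŷ = 36.5 − 1.6·8 = 23.7; e = 20.7 − 23.7 = -3
h=9: ŷ = 36.5 − 1.6·9 = 22.1; e = 27.1 − 22.1 = 5
h=10: ŷ = 36.5 − 1.6·10 = 20.5; e = 17.5 − 20.5 = -3
h=11: ŷ = 36.5 − 1.6·11 = 18.9; e = 15.9 − 18.9 = -3
h=12: ŷ = 36.5 − 1.6·12 = 17.3; e = 21.3 − 17.3 = 4
h=17: ŷ = 36.5 − 1.6·17 = 9.3; e = 13.3 − 9.3 = 4
h=18: ŷ = 36.5 − 1.6·18 = 7.7; e = 5.7 − 7.7 = -2
h=19: ŷ = 36.5 − 1.6·19 = 6.1; e = 4.1 − 6.1 = -2
Signs: − + − − + + − −
Runs: −×1, +×1, −×2, +×2, −×2 → 5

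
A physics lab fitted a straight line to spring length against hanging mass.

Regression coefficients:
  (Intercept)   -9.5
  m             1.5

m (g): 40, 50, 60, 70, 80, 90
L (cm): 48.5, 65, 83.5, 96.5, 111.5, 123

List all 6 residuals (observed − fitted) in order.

m=40: L̂ = -9.5 + 1.5·40 = 50.5; r = 48.5 − 50.5 = -2
m=50: L̂ = -9.5 + 1.5·50 = 65.5; r = 65 − 65.5 = -0.5
m=60: L̂ = -9.5 + 1.5·60 = 80.5; r = 83.5 − 80.5 = 3
m=70: L̂ = -9.5 + 1.5·70 = 95.5; r = 96.5 − 95.5 = 1
m=80: L̂ = -9.5 + 1.5·80 = 110.5; r = 111.5 − 110.5 = 1
m=90: L̂ = -9.5 + 1.5·90 = 125.5; r = 123 − 125.5 = -2.5

-2, -0.5, 3, 1, 1, -2.5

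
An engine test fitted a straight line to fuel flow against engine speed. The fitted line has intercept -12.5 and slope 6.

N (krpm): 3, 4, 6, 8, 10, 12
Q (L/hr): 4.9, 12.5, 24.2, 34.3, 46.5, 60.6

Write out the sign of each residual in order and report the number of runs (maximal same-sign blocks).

N=3: ŷ = -12.5 + 6·3 = 5.5; e = 4.9 − 5.5 = -0.6
N=4: ŷ = -12.5 + 6·4 = 11.5; e = 12.5 − 11.5 = 1
N=6: ŷ = -12.5 + 6·6 = 23.5; e = 24.2 − 23.5 = 0.7
N=8: ŷ = -12.5 + 6·8 = 35.5; e = 34.3 − 35.5 = -1.2
N=10: ŷ = -12.5 + 6·10 = 47.5; e = 46.5 − 47.5 = -1
N=12: ŷ = -12.5 + 6·12 = 59.5; e = 60.6 − 59.5 = 1.1
Signs: − + + − − +
Runs: −×1, +×2, −×2, +×1 → 4

4 runs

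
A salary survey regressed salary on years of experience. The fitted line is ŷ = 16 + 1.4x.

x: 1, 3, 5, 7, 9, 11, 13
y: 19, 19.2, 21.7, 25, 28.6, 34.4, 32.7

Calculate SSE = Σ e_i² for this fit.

SSE = 17.14

x=1: ŷ = 16 + 1.4·1 = 17.4; e = 19 − 17.4 = 1.6
x=3: ŷ = 16 + 1.4·3 = 20.2; e = 19.2 − 20.2 = -1
x=5: ŷ = 16 + 1.4·5 = 23; e = 21.7 − 23 = -1.3
x=7: ŷ = 16 + 1.4·7 = 25.8; e = 25 − 25.8 = -0.8
x=9: ŷ = 16 + 1.4·9 = 28.6; e = 28.6 − 28.6 = 0
x=11: ŷ = 16 + 1.4·11 = 31.4; e = 34.4 − 31.4 = 3
x=13: ŷ = 16 + 1.4·13 = 34.2; e = 32.7 − 34.2 = -1.5
SSE = 2.56 + 1 + 1.69 + 0.64 + 0 + 9 + 2.25 = 17.14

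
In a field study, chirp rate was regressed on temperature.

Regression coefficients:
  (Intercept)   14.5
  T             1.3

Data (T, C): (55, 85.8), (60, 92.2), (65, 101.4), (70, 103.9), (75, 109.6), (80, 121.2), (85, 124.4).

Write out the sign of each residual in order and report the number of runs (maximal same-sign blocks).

T=55: ŷ = 14.5 + 1.3·55 = 86; r = 85.8 − 86 = -0.2
T=60: ŷ = 14.5 + 1.3·60 = 92.5; r = 92.2 − 92.5 = -0.3
T=65: ŷ = 14.5 + 1.3·65 = 99; r = 101.4 − 99 = 2.4
T=70: ŷ = 14.5 + 1.3·70 = 105.5; r = 103.9 − 105.5 = -1.6
T=75: ŷ = 14.5 + 1.3·75 = 112; r = 109.6 − 112 = -2.4
T=80: ŷ = 14.5 + 1.3·80 = 118.5; r = 121.2 − 118.5 = 2.7
T=85: ŷ = 14.5 + 1.3·85 = 125; r = 124.4 − 125 = -0.6
Signs: − − + − − + −
Runs: −×2, +×1, −×2, +×1, −×1 → 5

5 runs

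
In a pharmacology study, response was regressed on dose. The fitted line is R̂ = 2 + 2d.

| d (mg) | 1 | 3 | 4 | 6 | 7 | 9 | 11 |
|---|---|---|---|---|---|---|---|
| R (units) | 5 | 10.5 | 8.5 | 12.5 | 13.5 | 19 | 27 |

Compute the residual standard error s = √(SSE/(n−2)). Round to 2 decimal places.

s = 2.37

d=1: R̂ = 2 + 2·1 = 4; e = 5 − 4 = 1
d=3: R̂ = 2 + 2·3 = 8; e = 10.5 − 8 = 2.5
d=4: R̂ = 2 + 2·4 = 10; e = 8.5 − 10 = -1.5
d=6: R̂ = 2 + 2·6 = 14; e = 12.5 − 14 = -1.5
d=7: R̂ = 2 + 2·7 = 16; e = 13.5 − 16 = -2.5
d=9: R̂ = 2 + 2·9 = 20; e = 19 − 20 = -1
d=11: R̂ = 2 + 2·11 = 24; e = 27 − 24 = 3
SSE = 1 + 6.25 + 2.25 + 2.25 + 6.25 + 1 + 9 = 28
s = √(28/5) = √5.6 ≈ 2.37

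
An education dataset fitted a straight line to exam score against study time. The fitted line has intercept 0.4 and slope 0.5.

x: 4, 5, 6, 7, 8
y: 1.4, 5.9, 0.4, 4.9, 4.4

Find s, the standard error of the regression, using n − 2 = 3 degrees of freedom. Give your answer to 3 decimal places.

s = 2.582

x=4: ŷ = 0.4 + 0.5·4 = 2.4; e = 1.4 − 2.4 = -1
x=5: ŷ = 0.4 + 0.5·5 = 2.9; e = 5.9 − 2.9 = 3
x=6: ŷ = 0.4 + 0.5·6 = 3.4; e = 0.4 − 3.4 = -3
x=7: ŷ = 0.4 + 0.5·7 = 3.9; e = 4.9 − 3.9 = 1
x=8: ŷ = 0.4 + 0.5·8 = 4.4; e = 4.4 − 4.4 = 0
SSE = 1 + 9 + 9 + 1 + 0 = 20
s = √(20/3) = √6.66667 ≈ 2.582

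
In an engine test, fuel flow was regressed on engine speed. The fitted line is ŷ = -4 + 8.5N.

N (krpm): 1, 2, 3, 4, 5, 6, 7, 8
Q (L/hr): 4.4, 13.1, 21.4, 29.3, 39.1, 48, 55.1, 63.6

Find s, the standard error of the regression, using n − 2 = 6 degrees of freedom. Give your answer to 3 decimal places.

N=1: ŷ = -4 + 8.5·1 = 4.5; e = 4.4 − 4.5 = -0.1
N=2: ŷ = -4 + 8.5·2 = 13; e = 13.1 − 13 = 0.1
N=3: ŷ = -4 + 8.5·3 = 21.5; e = 21.4 − 21.5 = -0.1
N=4: ŷ = -4 + 8.5·4 = 30; e = 29.3 − 30 = -0.7
N=5: ŷ = -4 + 8.5·5 = 38.5; e = 39.1 − 38.5 = 0.6
N=6: ŷ = -4 + 8.5·6 = 47; e = 48 − 47 = 1
N=7: ŷ = -4 + 8.5·7 = 55.5; e = 55.1 − 55.5 = -0.4
N=8: ŷ = -4 + 8.5·8 = 64; e = 63.6 − 64 = -0.4
SSE = 0.01 + 0.01 + 0.01 + 0.49 + 0.36 + 1 + 0.16 + 0.16 = 2.2
s = √(2.2/6) = √0.366667 ≈ 0.606

s = 0.606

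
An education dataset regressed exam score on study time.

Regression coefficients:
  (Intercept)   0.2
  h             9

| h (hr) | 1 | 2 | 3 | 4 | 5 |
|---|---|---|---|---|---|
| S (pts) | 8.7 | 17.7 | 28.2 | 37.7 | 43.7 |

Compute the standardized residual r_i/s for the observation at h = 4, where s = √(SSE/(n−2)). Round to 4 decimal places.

h=1: Ŝ = 0.2 + 9·1 = 9.2; r = 8.7 − 9.2 = -0.5
h=2: Ŝ = 0.2 + 9·2 = 18.2; r = 17.7 − 18.2 = -0.5
h=3: Ŝ = 0.2 + 9·3 = 27.2; r = 28.2 − 27.2 = 1
h=4: Ŝ = 0.2 + 9·4 = 36.2; r = 37.7 − 36.2 = 1.5
h=5: Ŝ = 0.2 + 9·5 = 45.2; r = 43.7 − 45.2 = -1.5
SSE = 0.25 + 0.25 + 1 + 2.25 + 2.25 = 6
s = √(6/3) = 1.41421
r/s = 1.5 / 1.41421 = 1.0607

1.0607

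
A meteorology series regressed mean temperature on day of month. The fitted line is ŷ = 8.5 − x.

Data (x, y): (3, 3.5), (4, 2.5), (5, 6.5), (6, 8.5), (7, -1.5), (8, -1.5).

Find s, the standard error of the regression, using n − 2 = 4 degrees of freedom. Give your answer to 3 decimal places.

s = 4.062

x=3: ŷ = 8.5 − 3 = 5.5; e = 3.5 − 5.5 = -2
x=4: ŷ = 8.5 − 4 = 4.5; e = 2.5 − 4.5 = -2
x=5: ŷ = 8.5 − 5 = 3.5; e = 6.5 − 3.5 = 3
x=6: ŷ = 8.5 − 6 = 2.5; e = 8.5 − 2.5 = 6
x=7: ŷ = 8.5 − 7 = 1.5; e = -1.5 − 1.5 = -3
x=8: ŷ = 8.5 − 8 = 0.5; e = -1.5 − 0.5 = -2
SSE = 4 + 4 + 9 + 36 + 9 + 4 = 66
s = √(66/4) = √16.5 ≈ 4.062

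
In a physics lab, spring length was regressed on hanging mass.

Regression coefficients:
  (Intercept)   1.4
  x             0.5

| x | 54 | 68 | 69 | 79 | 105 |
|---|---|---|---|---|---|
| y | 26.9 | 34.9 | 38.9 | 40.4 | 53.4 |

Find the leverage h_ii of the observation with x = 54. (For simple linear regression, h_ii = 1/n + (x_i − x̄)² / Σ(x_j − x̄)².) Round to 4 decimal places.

h = 0.5058

x̄ = (54 + 68 + 69 + 79 + 105)/5 = 75
Σ(x − x̄)² = 441 + 49 + 36 + 16 + 900 = 1442
h = 1/5 + (-21)²/1442 = 0.2 + 0.305825 = 0.5058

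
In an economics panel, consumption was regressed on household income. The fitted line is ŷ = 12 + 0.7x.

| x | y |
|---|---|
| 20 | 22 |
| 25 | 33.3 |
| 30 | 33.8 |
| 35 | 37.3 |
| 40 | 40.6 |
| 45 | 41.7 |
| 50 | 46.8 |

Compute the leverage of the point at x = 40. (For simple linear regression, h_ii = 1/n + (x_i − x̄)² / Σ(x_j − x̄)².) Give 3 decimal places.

h = 0.179

x̄ = (20 + 25 + 30 + 35 + 40 + 45 + 50)/7 = 35
Σ(x − x̄)² = 225 + 100 + 25 + 0 + 25 + 100 + 225 = 700
h = 1/7 + (5)²/700 = 0.142857 + 0.0357143 = 0.179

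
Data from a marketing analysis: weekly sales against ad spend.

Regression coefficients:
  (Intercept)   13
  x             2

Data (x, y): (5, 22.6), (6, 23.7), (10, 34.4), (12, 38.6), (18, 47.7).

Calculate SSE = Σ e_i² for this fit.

x=5: ŷ = 13 + 2·5 = 23; e = 22.6 − 23 = -0.4
x=6: ŷ = 13 + 2·6 = 25; e = 23.7 − 25 = -1.3
x=10: ŷ = 13 + 2·10 = 33; e = 34.4 − 33 = 1.4
x=12: ŷ = 13 + 2·12 = 37; e = 38.6 − 37 = 1.6
x=18: ŷ = 13 + 2·18 = 49; e = 47.7 − 49 = -1.3
SSE = 0.16 + 1.69 + 1.96 + 2.56 + 1.69 = 8.06

SSE = 8.06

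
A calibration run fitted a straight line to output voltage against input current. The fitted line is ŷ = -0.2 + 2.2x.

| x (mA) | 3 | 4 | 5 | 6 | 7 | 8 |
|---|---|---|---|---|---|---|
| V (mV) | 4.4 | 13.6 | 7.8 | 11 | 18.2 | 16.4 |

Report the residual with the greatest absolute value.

x=3: ŷ = -0.2 + 2.2·3 = 6.4; r = 4.4 − 6.4 = -2
x=4: ŷ = -0.2 + 2.2·4 = 8.6; r = 13.6 − 8.6 = 5
x=5: ŷ = -0.2 + 2.2·5 = 10.8; r = 7.8 − 10.8 = -3
x=6: ŷ = -0.2 + 2.2·6 = 13; r = 11 − 13 = -2
x=7: ŷ = -0.2 + 2.2·7 = 15.2; r = 18.2 − 15.2 = 3
x=8: ŷ = -0.2 + 2.2·8 = 17.4; r = 16.4 − 17.4 = -1
Largest |r| is 5 at x = 4, residual 5.

r = 5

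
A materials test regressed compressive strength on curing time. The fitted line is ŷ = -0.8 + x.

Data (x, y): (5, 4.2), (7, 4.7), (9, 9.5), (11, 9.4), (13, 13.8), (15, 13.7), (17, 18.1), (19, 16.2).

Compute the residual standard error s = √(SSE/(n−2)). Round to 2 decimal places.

s = 1.58

x=5: ŷ = -0.8 + 5 = 4.2; e = 4.2 − 4.2 = 0
x=7: ŷ = -0.8 + 7 = 6.2; e = 4.7 − 6.2 = -1.5
x=9: ŷ = -0.8 + 9 = 8.2; e = 9.5 − 8.2 = 1.3
x=11: ŷ = -0.8 + 11 = 10.2; e = 9.4 − 10.2 = -0.8
x=13: ŷ = -0.8 + 13 = 12.2; e = 13.8 − 12.2 = 1.6
x=15: ŷ = -0.8 + 15 = 14.2; e = 13.7 − 14.2 = -0.5
x=17: ŷ = -0.8 + 17 = 16.2; e = 18.1 − 16.2 = 1.9
x=19: ŷ = -0.8 + 19 = 18.2; e = 16.2 − 18.2 = -2
SSE = 0 + 2.25 + 1.69 + 0.64 + 2.56 + 0.25 + 3.61 + 4 = 15
s = √(15/6) = √2.5 ≈ 1.58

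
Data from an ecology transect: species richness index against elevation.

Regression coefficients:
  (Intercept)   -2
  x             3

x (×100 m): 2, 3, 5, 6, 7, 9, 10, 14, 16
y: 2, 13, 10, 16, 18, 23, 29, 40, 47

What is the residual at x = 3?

r = 6

ŷ = -2 + 3·3 = 7
r = 13 − 7 = 6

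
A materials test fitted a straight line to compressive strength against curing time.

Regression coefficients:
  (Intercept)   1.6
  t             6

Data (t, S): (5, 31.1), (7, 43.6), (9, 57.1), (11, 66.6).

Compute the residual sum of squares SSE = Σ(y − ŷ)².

t=5: Ŝ = 1.6 + 6·5 = 31.6; r = 31.1 − 31.6 = -0.5
t=7: Ŝ = 1.6 + 6·7 = 43.6; r = 43.6 − 43.6 = 0
t=9: Ŝ = 1.6 + 6·9 = 55.6; r = 57.1 − 55.6 = 1.5
t=11: Ŝ = 1.6 + 6·11 = 67.6; r = 66.6 − 67.6 = -1
SSE = 0.25 + 0 + 2.25 + 1 = 3.5

SSE = 3.5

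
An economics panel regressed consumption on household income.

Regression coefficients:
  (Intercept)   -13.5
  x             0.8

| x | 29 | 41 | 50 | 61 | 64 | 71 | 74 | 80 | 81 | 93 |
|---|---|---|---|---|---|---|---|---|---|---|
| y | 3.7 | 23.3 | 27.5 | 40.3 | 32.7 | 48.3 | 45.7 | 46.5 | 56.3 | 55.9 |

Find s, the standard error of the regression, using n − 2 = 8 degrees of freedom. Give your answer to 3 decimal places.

x=29: ŷ = -13.5 + 0.8·29 = 9.7; e = 3.7 − 9.7 = -6
x=41: ŷ = -13.5 + 0.8·41 = 19.3; e = 23.3 − 19.3 = 4
x=50: ŷ = -13.5 + 0.8·50 = 26.5; e = 27.5 − 26.5 = 1
x=61: ŷ = -13.5 + 0.8·61 = 35.3; e = 40.3 − 35.3 = 5
x=64: ŷ = -13.5 + 0.8·64 = 37.7; e = 32.7 − 37.7 = -5
x=71: ŷ = -13.5 + 0.8·71 = 43.3; e = 48.3 − 43.3 = 5
x=74: ŷ = -13.5 + 0.8·74 = 45.7; e = 45.7 − 45.7 = 0
x=80: ŷ = -13.5 + 0.8·80 = 50.5; e = 46.5 − 50.5 = -4
x=81: ŷ = -13.5 + 0.8·81 = 51.3; e = 56.3 − 51.3 = 5
x=93: ŷ = -13.5 + 0.8·93 = 60.9; e = 55.9 − 60.9 = -5
SSE = 36 + 16 + 1 + 25 + 25 + 25 + 0 + 16 + 25 + 25 = 194
s = √(194/8) = √24.25 ≈ 4.924

s = 4.924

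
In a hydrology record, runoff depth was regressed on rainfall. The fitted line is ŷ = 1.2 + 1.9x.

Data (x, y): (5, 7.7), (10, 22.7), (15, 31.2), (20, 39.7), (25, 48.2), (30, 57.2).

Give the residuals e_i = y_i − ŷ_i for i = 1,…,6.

-3, 2.5, 1.5, 0.5, -0.5, -1

x=5: ŷ = 1.2 + 1.9·5 = 10.7; e = 7.7 − 10.7 = -3
x=10: ŷ = 1.2 + 1.9·10 = 20.2; e = 22.7 − 20.2 = 2.5
x=15: ŷ = 1.2 + 1.9·15 = 29.7; e = 31.2 − 29.7 = 1.5
x=20: ŷ = 1.2 + 1.9·20 = 39.2; e = 39.7 − 39.2 = 0.5
x=25: ŷ = 1.2 + 1.9·25 = 48.7; e = 48.2 − 48.7 = -0.5
x=30: ŷ = 1.2 + 1.9·30 = 58.2; e = 57.2 − 58.2 = -1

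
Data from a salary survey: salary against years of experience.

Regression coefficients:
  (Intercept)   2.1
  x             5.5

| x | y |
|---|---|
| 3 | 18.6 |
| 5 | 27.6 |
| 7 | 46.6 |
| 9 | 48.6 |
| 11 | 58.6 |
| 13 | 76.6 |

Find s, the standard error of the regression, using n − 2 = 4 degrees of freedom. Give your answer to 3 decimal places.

s = 4.301

x=3: ŷ = 2.1 + 5.5·3 = 18.6; r = 18.6 − 18.6 = 0
x=5: ŷ = 2.1 + 5.5·5 = 29.6; r = 27.6 − 29.6 = -2
x=7: ŷ = 2.1 + 5.5·7 = 40.6; r = 46.6 − 40.6 = 6
x=9: ŷ = 2.1 + 5.5·9 = 51.6; r = 48.6 − 51.6 = -3
x=11: ŷ = 2.1 + 5.5·11 = 62.6; r = 58.6 − 62.6 = -4
x=13: ŷ = 2.1 + 5.5·13 = 73.6; r = 76.6 − 73.6 = 3
SSE = 0 + 4 + 36 + 9 + 16 + 9 = 74
s = √(74/4) = √18.5 ≈ 4.301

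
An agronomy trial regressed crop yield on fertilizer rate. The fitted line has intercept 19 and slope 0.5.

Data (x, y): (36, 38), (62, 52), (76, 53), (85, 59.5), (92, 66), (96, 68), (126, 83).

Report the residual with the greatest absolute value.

e = -4

x=36: ŷ = 19 + 0.5·36 = 37; e = 38 − 37 = 1
x=62: ŷ = 19 + 0.5·62 = 50; e = 52 − 50 = 2
x=76: ŷ = 19 + 0.5·76 = 57; e = 53 − 57 = -4
x=85: ŷ = 19 + 0.5·85 = 61.5; e = 59.5 − 61.5 = -2
x=92: ŷ = 19 + 0.5·92 = 65; e = 66 − 65 = 1
x=96: ŷ = 19 + 0.5·96 = 67; e = 68 − 67 = 1
x=126: ŷ = 19 + 0.5·126 = 82; e = 83 − 82 = 1
Largest |e| is 4 at x = 76, residual -4.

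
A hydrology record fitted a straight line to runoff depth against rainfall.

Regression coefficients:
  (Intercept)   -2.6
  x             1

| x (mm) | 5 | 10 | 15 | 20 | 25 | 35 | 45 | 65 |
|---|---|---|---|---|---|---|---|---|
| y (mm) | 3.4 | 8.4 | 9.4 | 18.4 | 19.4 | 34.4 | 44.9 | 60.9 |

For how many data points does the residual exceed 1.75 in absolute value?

4

x=5: ŷ = -2.6 + 5 = 2.4; e = 3.4 − 2.4 = 1
x=10: ŷ = -2.6 + 10 = 7.4; e = 8.4 − 7.4 = 1
x=15: ŷ = -2.6 + 15 = 12.4; e = 9.4 − 12.4 = -3
x=20: ŷ = -2.6 + 20 = 17.4; e = 18.4 − 17.4 = 1
x=25: ŷ = -2.6 + 25 = 22.4; e = 19.4 − 22.4 = -3
x=35: ŷ = -2.6 + 35 = 32.4; e = 34.4 − 32.4 = 2
x=45: ŷ = -2.6 + 45 = 42.4; e = 44.9 − 42.4 = 2.5
x=65: ŷ = -2.6 + 65 = 62.4; e = 60.9 − 62.4 = -1.5
|e| > 1.75: x=15 (|e|=3), x=25 (|e|=3), x=35 (|e|=2), x=45 (|e|=2.5) → 4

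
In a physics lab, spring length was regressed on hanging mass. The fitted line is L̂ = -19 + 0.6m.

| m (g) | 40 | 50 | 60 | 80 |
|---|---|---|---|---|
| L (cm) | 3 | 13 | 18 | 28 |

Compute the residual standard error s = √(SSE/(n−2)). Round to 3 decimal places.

m=40: L̂ = -19 + 0.6·40 = 5; r = 3 − 5 = -2
m=50: L̂ = -19 + 0.6·50 = 11; r = 13 − 11 = 2
m=60: L̂ = -19 + 0.6·60 = 17; r = 18 − 17 = 1
m=80: L̂ = -19 + 0.6·80 = 29; r = 28 − 29 = -1
SSE = 4 + 4 + 1 + 1 = 10
s = √(10/2) = √5 ≈ 2.236

s = 2.236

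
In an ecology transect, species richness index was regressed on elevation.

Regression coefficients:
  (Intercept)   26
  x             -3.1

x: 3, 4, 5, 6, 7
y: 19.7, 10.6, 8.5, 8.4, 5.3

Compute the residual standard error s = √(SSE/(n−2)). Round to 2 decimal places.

s = 2.83

x=3: ŷ = 26 − 3.1·3 = 16.7; e = 19.7 − 16.7 = 3
x=4: ŷ = 26 − 3.1·4 = 13.6; e = 10.6 − 13.6 = -3
x=5: ŷ = 26 − 3.1·5 = 10.5; e = 8.5 − 10.5 = -2
x=6: ŷ = 26 − 3.1·6 = 7.4; e = 8.4 − 7.4 = 1
x=7: ŷ = 26 − 3.1·7 = 4.3; e = 5.3 − 4.3 = 1
SSE = 9 + 9 + 4 + 1 + 1 = 24
s = √(24/3) = √8 ≈ 2.83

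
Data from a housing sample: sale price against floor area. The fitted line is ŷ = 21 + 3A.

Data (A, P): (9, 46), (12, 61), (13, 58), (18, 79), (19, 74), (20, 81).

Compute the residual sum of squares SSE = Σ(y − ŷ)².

A=9: ŷ = 21 + 3·9 = 48; r = 46 − 48 = -2
A=12: ŷ = 21 + 3·12 = 57; r = 61 − 57 = 4
A=13: ŷ = 21 + 3·13 = 60; r = 58 − 60 = -2
A=18: ŷ = 21 + 3·18 = 75; r = 79 − 75 = 4
A=19: ŷ = 21 + 3·19 = 78; r = 74 − 78 = -4
A=20: ŷ = 21 + 3·20 = 81; r = 81 − 81 = 0
SSE = 4 + 16 + 4 + 16 + 16 + 0 = 56

SSE = 56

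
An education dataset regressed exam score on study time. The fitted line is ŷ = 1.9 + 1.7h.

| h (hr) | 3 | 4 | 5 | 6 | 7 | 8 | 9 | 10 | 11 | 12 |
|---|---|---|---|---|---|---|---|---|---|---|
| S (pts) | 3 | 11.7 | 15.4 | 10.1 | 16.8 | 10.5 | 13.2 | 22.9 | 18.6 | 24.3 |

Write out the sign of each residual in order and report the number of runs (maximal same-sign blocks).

h=3: ŷ = 1.9 + 1.7·3 = 7; r = 3 − 7 = -4
h=4: ŷ = 1.9 + 1.7·4 = 8.7; r = 11.7 − 8.7 = 3
h=5: ŷ = 1.9 + 1.7·5 = 10.4; r = 15.4 − 10.4 = 5
h=6: ŷ = 1.9 + 1.7·6 = 12.1; r = 10.1 − 12.1 = -2
h=7: ŷ = 1.9 + 1.7·7 = 13.8; r = 16.8 − 13.8 = 3
h=8: ŷ = 1.9 + 1.7·8 = 15.5; r = 10.5 − 15.5 = -5
h=9: ŷ = 1.9 + 1.7·9 = 17.2; r = 13.2 − 17.2 = -4
h=10: ŷ = 1.9 + 1.7·10 = 18.9; r = 22.9 − 18.9 = 4
h=11: ŷ = 1.9 + 1.7·11 = 20.6; r = 18.6 − 20.6 = -2
h=12: ŷ = 1.9 + 1.7·12 = 22.3; r = 24.3 − 22.3 = 2
Signs: − + + − + − − + − +
Runs: −×1, +×2, −×1, +×1, −×2, +×1, −×1, +×1 → 8

8 runs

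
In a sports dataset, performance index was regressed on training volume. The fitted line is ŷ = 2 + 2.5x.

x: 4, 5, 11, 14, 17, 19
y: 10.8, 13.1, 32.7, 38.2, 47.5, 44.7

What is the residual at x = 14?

r = 1.2

ŷ = 2 + 2.5·14 = 37
r = 38.2 − 37 = 1.2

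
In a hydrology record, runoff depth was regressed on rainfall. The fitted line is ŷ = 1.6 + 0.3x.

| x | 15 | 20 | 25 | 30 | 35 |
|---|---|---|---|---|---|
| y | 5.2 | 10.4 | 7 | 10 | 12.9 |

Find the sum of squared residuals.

SSE = 14.06

x=15: ŷ = 1.6 + 0.3·15 = 6.1; e = 5.2 − 6.1 = -0.9
x=20: ŷ = 1.6 + 0.3·20 = 7.6; e = 10.4 − 7.6 = 2.8
x=25: ŷ = 1.6 + 0.3·25 = 9.1; e = 7 − 9.1 = -2.1
x=30: ŷ = 1.6 + 0.3·30 = 10.6; e = 10 − 10.6 = -0.6
x=35: ŷ = 1.6 + 0.3·35 = 12.1; e = 12.9 − 12.1 = 0.8
SSE = 0.81 + 7.84 + 4.41 + 0.36 + 0.64 = 14.06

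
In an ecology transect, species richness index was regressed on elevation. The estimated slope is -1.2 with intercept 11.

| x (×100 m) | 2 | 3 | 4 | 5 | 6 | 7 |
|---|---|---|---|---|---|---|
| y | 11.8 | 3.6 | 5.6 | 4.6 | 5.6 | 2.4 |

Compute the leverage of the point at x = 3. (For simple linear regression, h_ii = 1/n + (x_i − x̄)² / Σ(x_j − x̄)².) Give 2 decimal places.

h = 0.30

x̄ = (2 + 3 + 4 + 5 + 6 + 7)/6 = 4.5
Σ(x − x̄)² = 6.25 + 2.25 + 0.25 + 0.25 + 2.25 + 6.25 = 17.5
h = 1/6 + (-1.5)²/17.5 = 0.166667 + 0.128571 = 0.30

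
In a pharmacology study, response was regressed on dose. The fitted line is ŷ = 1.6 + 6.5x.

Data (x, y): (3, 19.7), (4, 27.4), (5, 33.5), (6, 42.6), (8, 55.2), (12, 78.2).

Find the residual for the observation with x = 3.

r = -1.4

ŷ = 1.6 + 6.5·3 = 21.1
r = 19.7 − 21.1 = -1.4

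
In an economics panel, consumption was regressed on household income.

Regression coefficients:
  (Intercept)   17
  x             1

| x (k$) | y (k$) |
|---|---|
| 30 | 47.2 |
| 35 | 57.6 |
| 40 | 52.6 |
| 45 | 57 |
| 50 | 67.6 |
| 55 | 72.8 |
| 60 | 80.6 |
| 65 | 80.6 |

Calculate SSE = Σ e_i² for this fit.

x=30: ŷ = 17 + 30 = 47; e = 47.2 − 47 = 0.2
x=35: ŷ = 17 + 35 = 52; e = 57.6 − 52 = 5.6
x=40: ŷ = 17 + 40 = 57; e = 52.6 − 57 = -4.4
x=45: ŷ = 17 + 45 = 62; e = 57 − 62 = -5
x=50: ŷ = 17 + 50 = 67; e = 67.6 − 67 = 0.6
x=55: ŷ = 17 + 55 = 72; e = 72.8 − 72 = 0.8
x=60: ŷ = 17 + 60 = 77; e = 80.6 − 77 = 3.6
x=65: ŷ = 17 + 65 = 82; e = 80.6 − 82 = -1.4
SSE = 0.04 + 31.36 + 19.36 + 25 + 0.36 + 0.64 + 12.96 + 1.96 = 91.68

SSE = 91.68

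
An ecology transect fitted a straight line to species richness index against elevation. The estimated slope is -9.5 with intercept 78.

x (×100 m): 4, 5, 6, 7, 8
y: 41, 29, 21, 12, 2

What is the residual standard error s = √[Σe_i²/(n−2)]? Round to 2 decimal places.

s = 1.08

x=4: ŷ = 78 − 9.5·4 = 40; e = 41 − 40 = 1
x=5: ŷ = 78 − 9.5·5 = 30.5; e = 29 − 30.5 = -1.5
x=6: ŷ = 78 − 9.5·6 = 21; e = 21 − 21 = 0
x=7: ŷ = 78 − 9.5·7 = 11.5; e = 12 − 11.5 = 0.5
x=8: ŷ = 78 − 9.5·8 = 2; e = 2 − 2 = 0
SSE = 1 + 2.25 + 0 + 0.25 + 0 = 3.5
s = √(3.5/3) = √1.16667 ≈ 1.08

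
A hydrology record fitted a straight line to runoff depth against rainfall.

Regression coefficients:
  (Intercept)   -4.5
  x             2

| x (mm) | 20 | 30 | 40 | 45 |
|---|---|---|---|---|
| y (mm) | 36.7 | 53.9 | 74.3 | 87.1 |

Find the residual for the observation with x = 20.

ŷ = -4.5 + 2·20 = 35.5
r = 36.7 − 35.5 = 1.2

r = 1.2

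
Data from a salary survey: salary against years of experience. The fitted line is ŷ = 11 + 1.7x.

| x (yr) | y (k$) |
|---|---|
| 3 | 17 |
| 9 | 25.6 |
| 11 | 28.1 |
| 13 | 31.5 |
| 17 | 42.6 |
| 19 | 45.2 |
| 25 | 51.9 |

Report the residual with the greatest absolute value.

x=3: ŷ = 11 + 1.7·3 = 16.1; e = 17 − 16.1 = 0.9
x=9: ŷ = 11 + 1.7·9 = 26.3; e = 25.6 − 26.3 = -0.7
x=11: ŷ = 11 + 1.7·11 = 29.7; e = 28.1 − 29.7 = -1.6
x=13: ŷ = 11 + 1.7·13 = 33.1; e = 31.5 − 33.1 = -1.6
x=17: ŷ = 11 + 1.7·17 = 39.9; e = 42.6 − 39.9 = 2.7
x=19: ŷ = 11 + 1.7·19 = 43.3; e = 45.2 − 43.3 = 1.9
x=25: ŷ = 11 + 1.7·25 = 53.5; e = 51.9 − 53.5 = -1.6
Largest |e| is 2.7 at x = 17, residual 2.7.

e = 2.7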